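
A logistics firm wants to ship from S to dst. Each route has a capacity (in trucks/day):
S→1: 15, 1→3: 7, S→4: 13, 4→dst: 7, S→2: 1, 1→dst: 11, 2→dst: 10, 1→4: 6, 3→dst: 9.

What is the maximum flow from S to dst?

Augment S→2→dst: bottleneck 1. Total 1.
Augment S→1→dst: bottleneck 11. Total 12.
Augment S→4→dst: bottleneck 7. Total 19.
Augment S→1→3→dst: bottleneck 4. Total 23.
No augmenting path remains in the residual graph.

23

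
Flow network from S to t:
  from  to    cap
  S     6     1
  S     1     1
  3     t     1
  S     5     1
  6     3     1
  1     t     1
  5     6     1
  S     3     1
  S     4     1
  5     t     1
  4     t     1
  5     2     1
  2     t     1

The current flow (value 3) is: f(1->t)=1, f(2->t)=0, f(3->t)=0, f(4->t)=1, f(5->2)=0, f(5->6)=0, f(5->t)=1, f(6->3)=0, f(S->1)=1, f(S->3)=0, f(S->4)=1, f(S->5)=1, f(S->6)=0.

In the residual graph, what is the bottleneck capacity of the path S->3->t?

1

Residual capacities along the path: S->3: 1, 3->t: 1.
Minimum is 1.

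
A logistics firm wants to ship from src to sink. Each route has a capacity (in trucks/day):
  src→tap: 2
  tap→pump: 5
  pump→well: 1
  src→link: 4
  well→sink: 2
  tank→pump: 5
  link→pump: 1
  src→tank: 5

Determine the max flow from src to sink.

Augment src→link→pump→well→sink: bottleneck 1. Total 1.
No augmenting path remains in the residual graph.

1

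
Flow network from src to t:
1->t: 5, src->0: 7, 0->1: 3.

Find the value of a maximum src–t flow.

Augment src->0->1->t: bottleneck 3. Total 3.
No augmenting path remains in the residual graph.

3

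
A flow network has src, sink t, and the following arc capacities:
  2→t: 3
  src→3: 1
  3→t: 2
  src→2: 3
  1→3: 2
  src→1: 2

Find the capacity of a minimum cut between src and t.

Max flow = 5 (via 3 augmenting paths).
In the residual at optimum, the set reachable from src is {1, 3, src}.
Cut edges: src→2 (cap 3), 3→t (cap 2). Sum = 5.

5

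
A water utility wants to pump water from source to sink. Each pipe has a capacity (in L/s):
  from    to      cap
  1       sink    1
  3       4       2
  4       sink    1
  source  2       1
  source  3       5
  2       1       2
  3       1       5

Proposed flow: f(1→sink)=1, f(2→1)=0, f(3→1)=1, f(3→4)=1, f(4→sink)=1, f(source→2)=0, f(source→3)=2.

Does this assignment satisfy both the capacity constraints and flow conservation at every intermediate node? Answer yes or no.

Yes

Every edge has 0 ≤ f(e) ≤ cap(e).
At each intermediate node, inflow equals outflow.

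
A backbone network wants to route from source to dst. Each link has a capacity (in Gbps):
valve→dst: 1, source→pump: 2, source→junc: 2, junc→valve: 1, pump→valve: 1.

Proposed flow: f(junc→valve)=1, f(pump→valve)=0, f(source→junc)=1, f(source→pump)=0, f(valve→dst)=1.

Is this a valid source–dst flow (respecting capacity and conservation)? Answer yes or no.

Every edge has 0 ≤ f(e) ≤ cap(e).
At each intermediate node, inflow equals outflow.

Yes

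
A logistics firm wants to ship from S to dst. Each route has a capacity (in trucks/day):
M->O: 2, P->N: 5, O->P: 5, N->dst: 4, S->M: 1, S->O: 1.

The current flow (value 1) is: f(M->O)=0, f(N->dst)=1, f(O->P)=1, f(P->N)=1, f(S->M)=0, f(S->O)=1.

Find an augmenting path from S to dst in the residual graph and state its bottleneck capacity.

S->M->O->P->N->dst, bottleneck 1

Residual along S->M->O->P->N->dst: S->M: 1, M->O: 2, O->P: 4, P->N: 4, N->dst: 3.
Bottleneck = min = 1.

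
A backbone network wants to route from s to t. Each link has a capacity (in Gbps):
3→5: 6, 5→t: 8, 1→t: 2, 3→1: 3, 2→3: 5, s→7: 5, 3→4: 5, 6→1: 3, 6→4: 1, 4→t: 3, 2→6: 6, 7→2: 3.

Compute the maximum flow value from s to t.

3

Augment s→7→2→3→4→t: bottleneck 3. Total 3.
No augmenting path remains in the residual graph.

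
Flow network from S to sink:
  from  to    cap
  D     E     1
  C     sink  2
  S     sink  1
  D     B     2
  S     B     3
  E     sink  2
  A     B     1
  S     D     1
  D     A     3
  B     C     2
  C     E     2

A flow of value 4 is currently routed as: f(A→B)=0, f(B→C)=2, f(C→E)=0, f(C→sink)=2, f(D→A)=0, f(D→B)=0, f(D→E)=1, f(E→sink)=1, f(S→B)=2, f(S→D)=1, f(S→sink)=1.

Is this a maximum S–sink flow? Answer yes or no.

Residual reachable from S: {B, S}; sink is not reachable.
Saturated cut: S→D, S→sink, B→C with total capacity 4 = current flow value. Flow is maximum.

Yes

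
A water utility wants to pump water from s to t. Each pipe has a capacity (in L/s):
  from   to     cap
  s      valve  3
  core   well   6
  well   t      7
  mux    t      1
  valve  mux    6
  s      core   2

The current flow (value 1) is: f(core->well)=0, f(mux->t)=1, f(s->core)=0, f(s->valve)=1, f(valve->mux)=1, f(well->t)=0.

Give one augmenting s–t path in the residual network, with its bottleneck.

s->core->well->t, bottleneck 2

Residual along s->core->well->t: s->core: 2, core->well: 6, well->t: 7.
Bottleneck = min = 2.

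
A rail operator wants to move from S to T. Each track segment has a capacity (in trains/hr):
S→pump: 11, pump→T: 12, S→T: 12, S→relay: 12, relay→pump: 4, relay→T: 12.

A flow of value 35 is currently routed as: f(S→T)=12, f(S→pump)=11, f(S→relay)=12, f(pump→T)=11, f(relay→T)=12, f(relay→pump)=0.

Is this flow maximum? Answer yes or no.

Residual reachable from S: {S}; T is not reachable.
Saturated cut: S→relay, S→pump, S→T with total capacity 35 = current flow value. Flow is maximum.

Yes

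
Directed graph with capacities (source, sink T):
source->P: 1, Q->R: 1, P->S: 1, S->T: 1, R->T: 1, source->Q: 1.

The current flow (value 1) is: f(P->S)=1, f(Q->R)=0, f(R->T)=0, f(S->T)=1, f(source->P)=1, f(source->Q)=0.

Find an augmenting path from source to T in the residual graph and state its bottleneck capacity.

Residual along source->Q->R->T: source->Q: 1, Q->R: 1, R->T: 1.
Bottleneck = min = 1.

source->Q->R->T, bottleneck 1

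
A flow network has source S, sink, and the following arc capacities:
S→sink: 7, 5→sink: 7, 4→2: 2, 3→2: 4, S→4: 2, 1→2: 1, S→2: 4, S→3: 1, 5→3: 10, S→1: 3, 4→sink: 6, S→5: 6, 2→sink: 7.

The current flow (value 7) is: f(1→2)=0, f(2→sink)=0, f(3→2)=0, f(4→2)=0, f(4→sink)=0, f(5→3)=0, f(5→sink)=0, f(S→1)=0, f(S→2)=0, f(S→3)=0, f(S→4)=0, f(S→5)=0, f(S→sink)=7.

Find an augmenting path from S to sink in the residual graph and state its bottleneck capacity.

S→4→sink, bottleneck 2

Residual along S→4→sink: S→4: 2, 4→sink: 6.
Bottleneck = min = 2.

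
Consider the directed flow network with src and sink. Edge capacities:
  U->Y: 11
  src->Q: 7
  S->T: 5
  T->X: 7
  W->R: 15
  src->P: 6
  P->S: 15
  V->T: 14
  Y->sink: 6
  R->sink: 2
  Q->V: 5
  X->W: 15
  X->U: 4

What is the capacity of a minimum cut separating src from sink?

6

Max flow = 6 (via 3 augmenting paths).
In the residual at optimum, the set reachable from src is {P, Q, R, S, T, V, W, X, src}.
Cut edges: X->U (cap 4), R->sink (cap 2). Sum = 6.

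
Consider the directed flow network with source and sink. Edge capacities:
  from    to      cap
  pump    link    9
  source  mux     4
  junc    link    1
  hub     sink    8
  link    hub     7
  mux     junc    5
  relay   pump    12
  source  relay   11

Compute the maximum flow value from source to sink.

7

Augment source→mux→junc→link→hub→sink: bottleneck 1. Total 1.
Augment source→relay→pump→link→hub→sink: bottleneck 6. Total 7.
No augmenting path remains in the residual graph.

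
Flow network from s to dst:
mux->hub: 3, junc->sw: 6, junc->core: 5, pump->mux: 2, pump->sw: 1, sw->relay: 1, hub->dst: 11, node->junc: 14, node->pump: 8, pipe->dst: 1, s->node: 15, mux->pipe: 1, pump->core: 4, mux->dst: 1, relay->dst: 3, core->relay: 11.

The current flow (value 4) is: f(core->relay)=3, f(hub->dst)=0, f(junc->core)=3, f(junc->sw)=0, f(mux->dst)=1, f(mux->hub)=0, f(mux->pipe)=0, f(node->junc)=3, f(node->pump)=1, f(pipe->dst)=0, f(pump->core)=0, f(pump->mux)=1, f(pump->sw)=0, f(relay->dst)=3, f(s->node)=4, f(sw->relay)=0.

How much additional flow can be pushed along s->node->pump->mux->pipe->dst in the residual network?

Residual capacities along the path: s->node: 11, node->pump: 7, pump->mux: 1, mux->pipe: 1, pipe->dst: 1.
Minimum is 1.

1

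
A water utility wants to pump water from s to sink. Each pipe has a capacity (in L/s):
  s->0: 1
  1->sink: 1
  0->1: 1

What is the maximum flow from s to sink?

1

Augment s->0->1->sink: bottleneck 1. Total 1.
No augmenting path remains in the residual graph.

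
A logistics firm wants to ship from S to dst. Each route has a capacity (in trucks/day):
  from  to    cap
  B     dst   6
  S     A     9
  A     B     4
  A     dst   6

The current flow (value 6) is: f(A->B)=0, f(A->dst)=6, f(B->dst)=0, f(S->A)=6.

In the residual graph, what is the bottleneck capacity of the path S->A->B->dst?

Residual capacities along the path: S->A: 3, A->B: 4, B->dst: 6.
Minimum is 3.

3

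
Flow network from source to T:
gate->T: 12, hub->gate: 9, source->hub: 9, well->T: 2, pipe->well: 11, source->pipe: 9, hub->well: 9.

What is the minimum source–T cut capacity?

11

Max flow = 11 (via 2 augmenting paths).
In the residual at optimum, the set reachable from source is {pipe, source, well}.
Cut edges: source->hub (cap 9), well->T (cap 2). Sum = 11.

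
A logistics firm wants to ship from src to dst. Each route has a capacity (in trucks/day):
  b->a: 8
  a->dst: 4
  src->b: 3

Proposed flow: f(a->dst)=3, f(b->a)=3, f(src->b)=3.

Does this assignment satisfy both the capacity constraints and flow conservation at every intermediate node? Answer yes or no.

Every edge has 0 ≤ f(e) ≤ cap(e).
At each intermediate node, inflow equals outflow.

Yes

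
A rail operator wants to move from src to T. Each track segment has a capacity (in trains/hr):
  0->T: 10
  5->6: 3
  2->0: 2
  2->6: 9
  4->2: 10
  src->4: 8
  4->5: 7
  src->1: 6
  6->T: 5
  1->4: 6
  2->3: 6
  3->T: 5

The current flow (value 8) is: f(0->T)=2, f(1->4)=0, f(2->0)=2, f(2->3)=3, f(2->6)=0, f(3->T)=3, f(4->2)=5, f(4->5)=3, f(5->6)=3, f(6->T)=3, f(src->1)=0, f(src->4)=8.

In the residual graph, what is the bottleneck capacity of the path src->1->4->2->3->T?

2

Residual capacities along the path: src->1: 6, 1->4: 6, 4->2: 5, 2->3: 3, 3->T: 2.
Minimum is 2.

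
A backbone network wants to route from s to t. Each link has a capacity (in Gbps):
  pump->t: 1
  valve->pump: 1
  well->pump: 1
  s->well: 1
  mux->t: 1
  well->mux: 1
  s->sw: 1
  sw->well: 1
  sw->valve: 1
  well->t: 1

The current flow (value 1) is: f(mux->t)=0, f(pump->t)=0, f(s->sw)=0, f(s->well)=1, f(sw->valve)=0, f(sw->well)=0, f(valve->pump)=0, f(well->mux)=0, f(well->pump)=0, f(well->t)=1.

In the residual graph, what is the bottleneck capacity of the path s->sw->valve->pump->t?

1

Residual capacities along the path: s->sw: 1, sw->valve: 1, valve->pump: 1, pump->t: 1.
Minimum is 1.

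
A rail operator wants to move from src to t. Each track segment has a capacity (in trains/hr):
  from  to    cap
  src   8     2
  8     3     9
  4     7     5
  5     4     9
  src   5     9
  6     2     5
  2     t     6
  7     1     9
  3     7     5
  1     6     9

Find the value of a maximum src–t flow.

Augment src->8->3->7->1->6->2->t: bottleneck 2. Total 2.
Augment src->5->4->7->1->6->2->t: bottleneck 3. Total 5.
No augmenting path remains in the residual graph.

5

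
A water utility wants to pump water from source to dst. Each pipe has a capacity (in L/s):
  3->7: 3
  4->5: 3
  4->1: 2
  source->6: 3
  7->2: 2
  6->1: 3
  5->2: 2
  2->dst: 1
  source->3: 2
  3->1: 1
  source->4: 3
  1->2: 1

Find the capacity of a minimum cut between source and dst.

1

Max flow = 1 (via 1 augmenting path).
In the residual at optimum, the set reachable from source is {1, 2, 3, 4, 5, 6, 7, source}.
Cut edges: 2->dst (cap 1). Sum = 1.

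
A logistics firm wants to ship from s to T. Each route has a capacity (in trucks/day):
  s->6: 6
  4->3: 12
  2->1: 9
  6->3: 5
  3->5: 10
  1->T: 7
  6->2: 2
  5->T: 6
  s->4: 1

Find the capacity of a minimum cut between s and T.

Max flow = 7 (via 3 augmenting paths).
In the residual at optimum, the set reachable from s is {s}.
Cut edges: s->4 (cap 1), s->6 (cap 6). Sum = 7.

7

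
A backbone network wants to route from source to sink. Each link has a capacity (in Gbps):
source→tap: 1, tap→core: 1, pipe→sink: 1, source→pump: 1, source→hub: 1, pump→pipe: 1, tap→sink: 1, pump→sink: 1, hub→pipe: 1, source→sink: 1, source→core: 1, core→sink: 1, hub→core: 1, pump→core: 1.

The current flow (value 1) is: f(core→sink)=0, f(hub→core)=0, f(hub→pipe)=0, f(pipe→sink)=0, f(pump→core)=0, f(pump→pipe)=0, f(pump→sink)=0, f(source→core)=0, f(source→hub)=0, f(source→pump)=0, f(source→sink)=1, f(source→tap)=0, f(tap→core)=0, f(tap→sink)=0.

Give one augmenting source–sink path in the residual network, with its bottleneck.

Residual along source→pump→sink: source→pump: 1, pump→sink: 1.
Bottleneck = min = 1.

source→pump→sink, bottleneck 1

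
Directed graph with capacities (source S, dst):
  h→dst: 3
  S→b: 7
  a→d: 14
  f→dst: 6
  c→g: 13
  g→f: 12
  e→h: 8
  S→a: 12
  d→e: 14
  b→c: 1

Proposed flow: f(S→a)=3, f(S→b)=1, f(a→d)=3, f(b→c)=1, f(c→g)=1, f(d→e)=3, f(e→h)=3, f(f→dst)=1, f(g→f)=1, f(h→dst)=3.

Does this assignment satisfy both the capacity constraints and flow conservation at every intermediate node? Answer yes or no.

Every edge has 0 ≤ f(e) ≤ cap(e).
At each intermediate node, inflow equals outflow.

Yes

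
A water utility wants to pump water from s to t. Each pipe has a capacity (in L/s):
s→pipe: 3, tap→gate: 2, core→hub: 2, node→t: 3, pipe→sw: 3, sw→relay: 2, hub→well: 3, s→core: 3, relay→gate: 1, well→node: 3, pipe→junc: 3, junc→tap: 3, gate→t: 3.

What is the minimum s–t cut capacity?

5

Max flow = 5 (via 3 augmenting paths).
In the residual at optimum, the set reachable from s is {core, s}.
Cut edges: core→hub (cap 2), s→pipe (cap 3). Sum = 5.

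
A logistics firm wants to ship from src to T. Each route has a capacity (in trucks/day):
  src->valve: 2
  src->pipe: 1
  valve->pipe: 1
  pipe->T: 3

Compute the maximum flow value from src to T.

Augment src->pipe->T: bottleneck 1. Total 1.
Augment src->valve->pipe->T: bottleneck 1. Total 2.
No augmenting path remains in the residual graph.

2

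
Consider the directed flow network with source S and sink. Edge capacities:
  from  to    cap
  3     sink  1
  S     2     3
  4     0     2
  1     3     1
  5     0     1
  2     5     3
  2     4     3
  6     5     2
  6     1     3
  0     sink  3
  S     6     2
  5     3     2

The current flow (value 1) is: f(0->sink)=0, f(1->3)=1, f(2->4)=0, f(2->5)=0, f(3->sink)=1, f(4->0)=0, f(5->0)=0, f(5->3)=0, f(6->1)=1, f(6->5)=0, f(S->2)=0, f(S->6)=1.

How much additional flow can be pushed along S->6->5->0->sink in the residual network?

Residual capacities along the path: S->6: 1, 6->5: 2, 5->0: 1, 0->sink: 3.
Minimum is 1.

1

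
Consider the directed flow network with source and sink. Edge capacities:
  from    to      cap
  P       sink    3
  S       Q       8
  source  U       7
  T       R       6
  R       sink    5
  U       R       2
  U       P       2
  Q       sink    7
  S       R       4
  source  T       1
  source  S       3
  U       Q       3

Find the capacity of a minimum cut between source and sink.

Max flow = 11 (via 5 augmenting paths).
In the residual at optimum, the set reachable from source is {source}.
Cut edges: source->S (cap 3), source->U (cap 7), source->T (cap 1). Sum = 11.

11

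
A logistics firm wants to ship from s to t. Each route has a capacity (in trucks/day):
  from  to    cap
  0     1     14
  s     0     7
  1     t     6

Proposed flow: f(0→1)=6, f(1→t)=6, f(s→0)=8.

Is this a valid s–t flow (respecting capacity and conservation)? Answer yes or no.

Capacity violated on s→0: flow 8 > capacity 7.

No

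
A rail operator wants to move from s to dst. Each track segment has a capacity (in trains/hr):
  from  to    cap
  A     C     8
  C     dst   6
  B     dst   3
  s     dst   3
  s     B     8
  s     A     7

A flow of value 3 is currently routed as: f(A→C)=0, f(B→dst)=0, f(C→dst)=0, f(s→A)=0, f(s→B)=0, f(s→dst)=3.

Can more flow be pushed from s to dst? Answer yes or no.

Yes

Residual path s→B→dst has bottleneck 3 > 0.
Pushing 3 along it raises the flow to 6, so the given flow is not maximum.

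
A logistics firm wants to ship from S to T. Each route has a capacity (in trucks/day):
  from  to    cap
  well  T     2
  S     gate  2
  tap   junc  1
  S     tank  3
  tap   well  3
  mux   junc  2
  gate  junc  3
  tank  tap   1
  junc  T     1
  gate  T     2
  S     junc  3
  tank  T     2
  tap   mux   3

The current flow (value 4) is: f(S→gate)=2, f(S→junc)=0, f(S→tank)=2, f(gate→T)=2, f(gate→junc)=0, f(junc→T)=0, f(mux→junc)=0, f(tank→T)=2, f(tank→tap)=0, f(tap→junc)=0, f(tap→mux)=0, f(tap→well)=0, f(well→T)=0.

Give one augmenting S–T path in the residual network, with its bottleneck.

Residual along S→junc→T: S→junc: 3, junc→T: 1.
Bottleneck = min = 1.

S→junc→T, bottleneck 1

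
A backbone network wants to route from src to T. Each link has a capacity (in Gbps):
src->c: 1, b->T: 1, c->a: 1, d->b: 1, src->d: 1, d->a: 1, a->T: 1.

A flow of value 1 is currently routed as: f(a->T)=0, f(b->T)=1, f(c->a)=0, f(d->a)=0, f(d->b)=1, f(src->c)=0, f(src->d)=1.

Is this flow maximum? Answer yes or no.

No

Residual path src->c->a->T has bottleneck 1 > 0.
Pushing 1 along it raises the flow to 2, so the given flow is not maximum.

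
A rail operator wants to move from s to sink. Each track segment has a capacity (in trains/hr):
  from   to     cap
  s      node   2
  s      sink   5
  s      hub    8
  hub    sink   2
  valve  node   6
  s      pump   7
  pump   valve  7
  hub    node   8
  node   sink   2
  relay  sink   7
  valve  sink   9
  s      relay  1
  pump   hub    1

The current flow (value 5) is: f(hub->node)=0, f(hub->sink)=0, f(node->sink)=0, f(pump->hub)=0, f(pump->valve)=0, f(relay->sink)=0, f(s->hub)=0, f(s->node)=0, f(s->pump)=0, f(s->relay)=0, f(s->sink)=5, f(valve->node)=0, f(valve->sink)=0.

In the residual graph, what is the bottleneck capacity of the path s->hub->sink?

Residual capacities along the path: s->hub: 8, hub->sink: 2.
Minimum is 2.

2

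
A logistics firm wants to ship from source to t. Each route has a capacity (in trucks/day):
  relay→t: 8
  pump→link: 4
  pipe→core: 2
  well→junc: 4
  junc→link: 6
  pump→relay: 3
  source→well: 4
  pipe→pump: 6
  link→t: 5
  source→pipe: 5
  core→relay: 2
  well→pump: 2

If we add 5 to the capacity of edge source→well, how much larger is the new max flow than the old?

1

Original max flow = 9.
After raising cap(source→well), augmenting paths through that edge carry 1 more unit.
New max flow = 10. Increase = 1.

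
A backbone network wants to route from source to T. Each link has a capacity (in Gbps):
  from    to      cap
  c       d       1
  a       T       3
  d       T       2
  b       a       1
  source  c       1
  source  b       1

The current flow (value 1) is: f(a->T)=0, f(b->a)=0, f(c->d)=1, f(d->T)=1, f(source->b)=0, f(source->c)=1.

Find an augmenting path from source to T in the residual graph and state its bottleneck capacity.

Residual along source->b->a->T: source->b: 1, b->a: 1, a->T: 3.
Bottleneck = min = 1.

source->b->a->T, bottleneck 1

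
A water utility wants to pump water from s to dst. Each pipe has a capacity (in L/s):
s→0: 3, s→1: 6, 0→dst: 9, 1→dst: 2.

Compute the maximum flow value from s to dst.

Augment s→1→dst: bottleneck 2. Total 2.
Augment s→0→dst: bottleneck 3. Total 5.
No augmenting path remains in the residual graph.

5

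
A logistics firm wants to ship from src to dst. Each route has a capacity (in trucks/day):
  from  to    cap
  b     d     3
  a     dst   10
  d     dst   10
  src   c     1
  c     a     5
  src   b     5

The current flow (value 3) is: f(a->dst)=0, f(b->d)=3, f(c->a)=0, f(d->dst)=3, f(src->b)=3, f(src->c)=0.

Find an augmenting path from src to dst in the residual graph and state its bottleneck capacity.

src->c->a->dst, bottleneck 1

Residual along src->c->a->dst: src->c: 1, c->a: 5, a->dst: 10.
Bottleneck = min = 1.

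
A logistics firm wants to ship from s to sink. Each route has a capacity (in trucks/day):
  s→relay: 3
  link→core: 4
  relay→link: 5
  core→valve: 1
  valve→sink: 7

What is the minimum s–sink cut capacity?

Max flow = 1 (via 1 augmenting path).
In the residual at optimum, the set reachable from s is {core, link, relay, s}.
Cut edges: core→valve (cap 1). Sum = 1.

1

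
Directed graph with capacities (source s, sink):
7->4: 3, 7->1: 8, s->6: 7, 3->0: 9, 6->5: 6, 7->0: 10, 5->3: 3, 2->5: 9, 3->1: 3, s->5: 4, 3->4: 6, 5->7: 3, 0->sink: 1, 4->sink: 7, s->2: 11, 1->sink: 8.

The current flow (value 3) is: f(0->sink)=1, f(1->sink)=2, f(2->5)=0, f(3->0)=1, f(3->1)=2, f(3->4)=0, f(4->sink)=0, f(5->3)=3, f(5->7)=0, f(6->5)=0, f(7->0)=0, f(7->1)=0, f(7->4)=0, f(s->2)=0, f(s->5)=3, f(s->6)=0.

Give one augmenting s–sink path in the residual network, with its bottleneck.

s->5->7->1->sink, bottleneck 1

Residual along s->5->7->1->sink: s->5: 1, 5->7: 3, 7->1: 8, 1->sink: 6.
Bottleneck = min = 1.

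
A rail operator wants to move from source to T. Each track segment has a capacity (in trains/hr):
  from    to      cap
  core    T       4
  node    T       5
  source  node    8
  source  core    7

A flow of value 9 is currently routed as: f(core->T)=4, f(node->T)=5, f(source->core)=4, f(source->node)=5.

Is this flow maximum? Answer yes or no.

Residual reachable from source: {core, node, source}; T is not reachable.
Saturated cut: node->T, core->T with total capacity 9 = current flow value. Flow is maximum.

Yes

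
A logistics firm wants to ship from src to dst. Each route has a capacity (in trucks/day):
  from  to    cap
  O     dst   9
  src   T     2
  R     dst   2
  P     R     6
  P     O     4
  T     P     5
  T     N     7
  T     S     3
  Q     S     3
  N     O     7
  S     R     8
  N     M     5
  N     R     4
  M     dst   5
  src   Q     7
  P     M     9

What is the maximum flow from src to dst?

Augment src->Q->S->R->dst: bottleneck 2. Total 2.
Augment src->T->N->O->dst: bottleneck 2. Total 4.
No augmenting path remains in the residual graph.

4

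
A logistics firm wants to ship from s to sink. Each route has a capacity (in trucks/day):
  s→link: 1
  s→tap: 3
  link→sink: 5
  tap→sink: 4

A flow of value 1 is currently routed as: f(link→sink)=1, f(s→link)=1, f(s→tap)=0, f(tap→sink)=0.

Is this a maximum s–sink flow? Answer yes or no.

No

Residual path s→tap→sink has bottleneck 3 > 0.
Pushing 3 along it raises the flow to 4, so the given flow is not maximum.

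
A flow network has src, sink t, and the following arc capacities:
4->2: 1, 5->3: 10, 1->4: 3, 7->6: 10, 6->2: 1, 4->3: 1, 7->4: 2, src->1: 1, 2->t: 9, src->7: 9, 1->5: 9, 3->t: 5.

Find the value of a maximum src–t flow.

4

Augment src->7->6->2->t: bottleneck 1. Total 1.
Augment src->7->4->2->t: bottleneck 1. Total 2.
Augment src->7->4->3->t: bottleneck 1. Total 3.
Augment src->1->5->3->t: bottleneck 1. Total 4.
No augmenting path remains in the residual graph.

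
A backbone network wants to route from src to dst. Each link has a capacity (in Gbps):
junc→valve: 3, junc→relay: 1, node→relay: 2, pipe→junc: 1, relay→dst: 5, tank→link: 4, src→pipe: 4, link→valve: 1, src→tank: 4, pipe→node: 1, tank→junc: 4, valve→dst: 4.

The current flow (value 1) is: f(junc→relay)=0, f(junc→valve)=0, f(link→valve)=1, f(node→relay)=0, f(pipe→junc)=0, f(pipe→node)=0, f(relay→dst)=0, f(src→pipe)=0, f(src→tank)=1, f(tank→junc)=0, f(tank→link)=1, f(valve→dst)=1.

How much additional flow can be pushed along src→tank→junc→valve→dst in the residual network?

3

Residual capacities along the path: src→tank: 3, tank→junc: 4, junc→valve: 3, valve→dst: 3.
Minimum is 3.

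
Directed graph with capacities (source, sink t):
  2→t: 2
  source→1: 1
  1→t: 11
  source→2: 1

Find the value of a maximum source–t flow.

2

Augment source→2→t: bottleneck 1. Total 1.
Augment source→1→t: bottleneck 1. Total 2.
No augmenting path remains in the residual graph.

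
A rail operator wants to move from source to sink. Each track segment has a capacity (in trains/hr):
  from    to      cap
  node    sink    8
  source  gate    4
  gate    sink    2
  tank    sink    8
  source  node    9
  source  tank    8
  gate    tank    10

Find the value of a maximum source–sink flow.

Augment source->node->sink: bottleneck 8. Total 8.
Augment source->gate->sink: bottleneck 2. Total 10.
Augment source->tank->sink: bottleneck 8. Total 18.
No augmenting path remains in the residual graph.

18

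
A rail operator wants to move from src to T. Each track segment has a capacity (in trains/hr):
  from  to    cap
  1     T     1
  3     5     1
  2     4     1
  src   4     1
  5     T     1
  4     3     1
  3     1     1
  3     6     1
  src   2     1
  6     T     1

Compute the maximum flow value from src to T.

1

Augment src→4→3→6→T: bottleneck 1. Total 1.
No augmenting path remains in the residual graph.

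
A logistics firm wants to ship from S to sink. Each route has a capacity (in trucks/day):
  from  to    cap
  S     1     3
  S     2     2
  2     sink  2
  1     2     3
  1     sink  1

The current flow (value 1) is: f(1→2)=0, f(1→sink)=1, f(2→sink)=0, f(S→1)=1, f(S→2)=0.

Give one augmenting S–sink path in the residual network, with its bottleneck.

Residual along S→2→sink: S→2: 2, 2→sink: 2.
Bottleneck = min = 2.

S→2→sink, bottleneck 2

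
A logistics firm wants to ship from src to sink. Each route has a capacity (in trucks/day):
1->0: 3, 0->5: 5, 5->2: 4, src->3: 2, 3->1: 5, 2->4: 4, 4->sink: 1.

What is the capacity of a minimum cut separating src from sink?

Max flow = 1 (via 1 augmenting path).
In the residual at optimum, the set reachable from src is {0, 1, 2, 3, 4, 5, src}.
Cut edges: 4->sink (cap 1). Sum = 1.

1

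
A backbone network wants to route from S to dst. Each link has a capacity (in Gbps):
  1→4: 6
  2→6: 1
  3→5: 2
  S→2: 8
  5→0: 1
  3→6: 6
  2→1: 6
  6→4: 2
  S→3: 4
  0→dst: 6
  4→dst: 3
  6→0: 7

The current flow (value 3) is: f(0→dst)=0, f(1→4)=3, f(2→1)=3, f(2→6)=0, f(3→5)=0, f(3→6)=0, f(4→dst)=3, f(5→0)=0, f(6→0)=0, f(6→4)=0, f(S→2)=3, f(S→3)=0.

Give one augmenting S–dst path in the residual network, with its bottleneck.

S→2→6→0→dst, bottleneck 1

Residual along S→2→6→0→dst: S→2: 5, 2→6: 1, 6→0: 7, 0→dst: 6.
Bottleneck = min = 1.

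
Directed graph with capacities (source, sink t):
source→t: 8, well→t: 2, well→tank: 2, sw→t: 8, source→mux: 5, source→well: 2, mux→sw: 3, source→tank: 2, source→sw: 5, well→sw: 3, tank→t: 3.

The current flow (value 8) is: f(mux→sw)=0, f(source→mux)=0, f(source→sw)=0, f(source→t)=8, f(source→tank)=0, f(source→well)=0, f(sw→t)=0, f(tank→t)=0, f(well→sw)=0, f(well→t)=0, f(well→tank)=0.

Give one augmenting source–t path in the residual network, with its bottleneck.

Residual along source→well→t: source→well: 2, well→t: 2.
Bottleneck = min = 2.

source→well→t, bottleneck 2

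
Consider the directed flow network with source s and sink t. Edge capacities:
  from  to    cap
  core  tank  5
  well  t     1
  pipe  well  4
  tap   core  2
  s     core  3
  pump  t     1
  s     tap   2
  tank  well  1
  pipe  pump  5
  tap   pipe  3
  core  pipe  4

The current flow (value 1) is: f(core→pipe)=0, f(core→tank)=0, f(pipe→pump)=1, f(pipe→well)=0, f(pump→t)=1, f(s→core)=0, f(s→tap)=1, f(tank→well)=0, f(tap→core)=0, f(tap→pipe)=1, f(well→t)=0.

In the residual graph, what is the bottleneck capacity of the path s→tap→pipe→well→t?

1

Residual capacities along the path: s→tap: 1, tap→pipe: 2, pipe→well: 4, well→t: 1.
Minimum is 1.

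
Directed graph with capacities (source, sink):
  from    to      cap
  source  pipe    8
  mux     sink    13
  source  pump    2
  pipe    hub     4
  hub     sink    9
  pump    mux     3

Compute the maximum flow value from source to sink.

6

Augment source->pump->mux->sink: bottleneck 2. Total 2.
Augment source->pipe->hub->sink: bottleneck 4. Total 6.
No augmenting path remains in the residual graph.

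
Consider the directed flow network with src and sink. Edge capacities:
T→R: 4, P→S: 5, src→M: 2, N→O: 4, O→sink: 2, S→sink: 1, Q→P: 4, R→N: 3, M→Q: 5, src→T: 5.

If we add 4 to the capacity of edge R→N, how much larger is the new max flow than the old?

Original max flow = 3.
Edge R→N does not cross the min cut (source side {M, N, O, P, Q, R, S, T, src}), so extra capacity there cannot help.
New max flow = 3. Increase = 0.

0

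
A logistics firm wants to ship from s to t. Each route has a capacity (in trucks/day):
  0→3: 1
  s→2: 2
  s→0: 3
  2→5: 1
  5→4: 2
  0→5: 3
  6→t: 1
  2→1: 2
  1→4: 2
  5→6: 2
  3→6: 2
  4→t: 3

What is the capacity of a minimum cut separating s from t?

4

Max flow = 4 (via 3 augmenting paths).
In the residual at optimum, the set reachable from s is {0, 1, 2, 3, 4, 5, 6, s}.
Cut edges: 4→t (cap 3), 6→t (cap 1). Sum = 4.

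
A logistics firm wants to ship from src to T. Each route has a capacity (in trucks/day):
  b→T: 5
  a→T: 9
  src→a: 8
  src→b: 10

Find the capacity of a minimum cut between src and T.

13

Max flow = 13 (via 2 augmenting paths).
In the residual at optimum, the set reachable from src is {b, src}.
Cut edges: src→a (cap 8), b→T (cap 5). Sum = 13.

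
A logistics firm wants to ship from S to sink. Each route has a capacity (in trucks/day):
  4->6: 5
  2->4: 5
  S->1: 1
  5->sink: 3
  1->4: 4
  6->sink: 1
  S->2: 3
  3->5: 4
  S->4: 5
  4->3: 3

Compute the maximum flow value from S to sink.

4

Augment S->4->6->sink: bottleneck 1. Total 1.
Augment S->4->3->5->sink: bottleneck 3. Total 4.
No augmenting path remains in the residual graph.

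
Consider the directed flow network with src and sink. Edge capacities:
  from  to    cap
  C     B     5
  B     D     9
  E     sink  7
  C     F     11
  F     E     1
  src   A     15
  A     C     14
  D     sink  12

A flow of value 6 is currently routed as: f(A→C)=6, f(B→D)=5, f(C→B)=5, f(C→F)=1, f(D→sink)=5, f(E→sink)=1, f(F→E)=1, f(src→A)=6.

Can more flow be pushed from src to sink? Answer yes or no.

No

Residual reachable from src: {A, C, F, src}; sink is not reachable.
Saturated cut: F→E, C→B with total capacity 6 = current flow value. Flow is maximum.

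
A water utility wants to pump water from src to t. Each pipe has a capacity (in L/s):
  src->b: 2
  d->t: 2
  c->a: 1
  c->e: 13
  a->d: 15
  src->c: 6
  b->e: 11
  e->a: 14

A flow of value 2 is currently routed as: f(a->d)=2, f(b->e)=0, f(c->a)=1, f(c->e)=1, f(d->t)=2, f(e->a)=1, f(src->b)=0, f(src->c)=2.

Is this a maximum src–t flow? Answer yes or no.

Residual reachable from src: {a, b, c, d, e, src}; t is not reachable.
Saturated cut: d->t with total capacity 2 = current flow value. Flow is maximum.

Yes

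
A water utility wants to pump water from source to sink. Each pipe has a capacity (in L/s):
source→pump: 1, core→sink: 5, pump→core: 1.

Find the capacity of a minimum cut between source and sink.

1

Max flow = 1 (via 1 augmenting path).
In the residual at optimum, the set reachable from source is {source}.
Cut edges: source→pump (cap 1). Sum = 1.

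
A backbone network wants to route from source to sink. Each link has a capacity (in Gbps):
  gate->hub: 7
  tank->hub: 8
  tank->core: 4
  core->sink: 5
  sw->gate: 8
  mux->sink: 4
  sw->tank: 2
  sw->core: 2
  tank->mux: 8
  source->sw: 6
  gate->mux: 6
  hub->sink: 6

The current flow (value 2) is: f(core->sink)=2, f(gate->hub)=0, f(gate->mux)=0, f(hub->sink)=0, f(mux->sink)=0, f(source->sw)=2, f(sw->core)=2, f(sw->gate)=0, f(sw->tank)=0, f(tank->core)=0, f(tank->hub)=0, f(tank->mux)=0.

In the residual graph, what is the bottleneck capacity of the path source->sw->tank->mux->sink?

Residual capacities along the path: source->sw: 4, sw->tank: 2, tank->mux: 8, mux->sink: 4.
Minimum is 2.

2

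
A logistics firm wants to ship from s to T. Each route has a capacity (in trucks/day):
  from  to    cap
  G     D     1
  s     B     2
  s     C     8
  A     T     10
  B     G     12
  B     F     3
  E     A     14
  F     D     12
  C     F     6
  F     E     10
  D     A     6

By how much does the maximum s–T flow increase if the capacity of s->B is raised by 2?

Original max flow = 8.
After raising cap(s->B), augmenting paths through that edge carry 2 more units.
New max flow = 10. Increase = 2.

2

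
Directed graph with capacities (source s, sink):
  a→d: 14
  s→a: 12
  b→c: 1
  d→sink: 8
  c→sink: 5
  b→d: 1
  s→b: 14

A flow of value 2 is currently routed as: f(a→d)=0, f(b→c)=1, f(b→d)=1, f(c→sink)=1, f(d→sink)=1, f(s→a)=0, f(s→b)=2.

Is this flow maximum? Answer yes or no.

No

Residual path s→a→d→sink has bottleneck 7 > 0.
Pushing 7 along it raises the flow to 9, so the given flow is not maximum.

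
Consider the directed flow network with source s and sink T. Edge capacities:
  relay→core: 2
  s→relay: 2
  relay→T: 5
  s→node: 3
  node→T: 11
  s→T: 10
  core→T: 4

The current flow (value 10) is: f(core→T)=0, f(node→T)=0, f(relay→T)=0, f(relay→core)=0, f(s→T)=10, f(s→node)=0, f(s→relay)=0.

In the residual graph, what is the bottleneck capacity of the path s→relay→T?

2

Residual capacities along the path: s→relay: 2, relay→T: 5.
Minimum is 2.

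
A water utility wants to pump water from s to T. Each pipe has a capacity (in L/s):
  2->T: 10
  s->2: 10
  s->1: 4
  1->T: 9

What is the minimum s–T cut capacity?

Max flow = 14 (via 2 augmenting paths).
In the residual at optimum, the set reachable from s is {s}.
Cut edges: s->2 (cap 10), s->1 (cap 4). Sum = 14.

14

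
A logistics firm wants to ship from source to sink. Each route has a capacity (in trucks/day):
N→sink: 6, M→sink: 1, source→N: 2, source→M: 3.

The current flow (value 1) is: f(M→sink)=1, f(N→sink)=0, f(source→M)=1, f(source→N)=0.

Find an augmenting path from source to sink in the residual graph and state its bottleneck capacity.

source→N→sink, bottleneck 2

Residual along source→N→sink: source→N: 2, N→sink: 6.
Bottleneck = min = 2.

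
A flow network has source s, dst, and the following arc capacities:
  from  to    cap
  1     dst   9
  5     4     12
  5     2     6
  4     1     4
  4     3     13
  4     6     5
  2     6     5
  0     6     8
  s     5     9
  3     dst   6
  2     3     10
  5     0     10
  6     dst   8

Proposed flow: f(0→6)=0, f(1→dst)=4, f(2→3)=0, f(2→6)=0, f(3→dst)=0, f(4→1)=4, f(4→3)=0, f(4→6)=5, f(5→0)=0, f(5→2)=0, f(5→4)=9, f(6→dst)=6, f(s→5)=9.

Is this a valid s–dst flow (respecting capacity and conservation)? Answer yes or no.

No

Conservation fails at 6: inflow 5 ≠ outflow 6.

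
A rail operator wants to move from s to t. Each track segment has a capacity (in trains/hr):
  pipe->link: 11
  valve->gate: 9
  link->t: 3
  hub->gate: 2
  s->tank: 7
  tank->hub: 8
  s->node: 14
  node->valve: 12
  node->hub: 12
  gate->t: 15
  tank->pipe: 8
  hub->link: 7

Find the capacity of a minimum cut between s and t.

Max flow = 14 (via 3 augmenting paths).
In the residual at optimum, the set reachable from s is {hub, link, node, pipe, s, tank, valve}.
Cut edges: hub->gate (cap 2), link->t (cap 3), valve->gate (cap 9). Sum = 14.

14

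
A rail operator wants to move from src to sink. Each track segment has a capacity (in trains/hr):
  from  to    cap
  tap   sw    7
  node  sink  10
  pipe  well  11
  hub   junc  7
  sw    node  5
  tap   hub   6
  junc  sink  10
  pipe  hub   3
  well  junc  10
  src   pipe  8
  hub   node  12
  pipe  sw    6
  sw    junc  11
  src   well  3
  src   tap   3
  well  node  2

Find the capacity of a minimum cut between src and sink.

14

Max flow = 14 (via 6 augmenting paths).
In the residual at optimum, the set reachable from src is {src}.
Cut edges: src->pipe (cap 8), src->tap (cap 3), src->well (cap 3). Sum = 14.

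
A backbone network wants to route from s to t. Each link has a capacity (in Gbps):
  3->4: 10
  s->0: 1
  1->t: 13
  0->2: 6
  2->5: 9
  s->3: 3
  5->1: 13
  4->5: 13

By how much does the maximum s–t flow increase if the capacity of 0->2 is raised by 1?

Original max flow = 4.
Edge 0->2 does not cross the min cut (source side {s}), so extra capacity there cannot help.
New max flow = 4. Increase = 0.

0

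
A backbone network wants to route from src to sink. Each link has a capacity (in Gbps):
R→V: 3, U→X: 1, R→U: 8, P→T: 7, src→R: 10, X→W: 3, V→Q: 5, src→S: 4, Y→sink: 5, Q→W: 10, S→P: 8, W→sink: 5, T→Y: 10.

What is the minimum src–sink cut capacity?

Max flow = 8 (via 3 augmenting paths).
In the residual at optimum, the set reachable from src is {R, U, src}.
Cut edges: U→X (cap 1), R→V (cap 3), src→S (cap 4). Sum = 8.

8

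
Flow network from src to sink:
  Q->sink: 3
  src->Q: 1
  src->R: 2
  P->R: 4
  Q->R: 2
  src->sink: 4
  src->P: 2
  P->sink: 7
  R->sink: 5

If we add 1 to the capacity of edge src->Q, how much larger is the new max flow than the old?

1

Original max flow = 9.
After raising cap(src->Q), augmenting paths through that edge carry 1 more unit.
New max flow = 10. Increase = 1.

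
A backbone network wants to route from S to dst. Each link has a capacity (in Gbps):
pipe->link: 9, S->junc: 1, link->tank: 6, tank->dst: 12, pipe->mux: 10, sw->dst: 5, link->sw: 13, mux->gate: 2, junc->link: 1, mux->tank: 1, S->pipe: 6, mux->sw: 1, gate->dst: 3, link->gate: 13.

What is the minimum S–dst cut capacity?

7

Max flow = 7 (via 6 augmenting paths).
In the residual at optimum, the set reachable from S is {S}.
Cut edges: S->pipe (cap 6), S->junc (cap 1). Sum = 7.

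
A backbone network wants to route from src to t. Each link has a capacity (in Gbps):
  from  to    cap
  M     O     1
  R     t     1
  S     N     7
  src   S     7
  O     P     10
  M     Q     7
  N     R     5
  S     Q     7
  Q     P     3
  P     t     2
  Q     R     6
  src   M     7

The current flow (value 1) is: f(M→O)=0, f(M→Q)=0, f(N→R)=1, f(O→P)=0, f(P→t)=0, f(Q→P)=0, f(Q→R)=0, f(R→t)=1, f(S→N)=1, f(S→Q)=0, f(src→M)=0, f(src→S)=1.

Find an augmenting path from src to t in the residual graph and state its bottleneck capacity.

src→S→Q→P→t, bottleneck 2

Residual along src→S→Q→P→t: src→S: 6, S→Q: 7, Q→P: 3, P→t: 2.
Bottleneck = min = 2.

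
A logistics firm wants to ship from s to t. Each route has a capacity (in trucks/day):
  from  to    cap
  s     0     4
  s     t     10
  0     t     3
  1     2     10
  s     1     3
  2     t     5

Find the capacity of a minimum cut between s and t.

16

Max flow = 16 (via 3 augmenting paths).
In the residual at optimum, the set reachable from s is {0, s}.
Cut edges: s->1 (cap 3), s->t (cap 10), 0->t (cap 3). Sum = 16.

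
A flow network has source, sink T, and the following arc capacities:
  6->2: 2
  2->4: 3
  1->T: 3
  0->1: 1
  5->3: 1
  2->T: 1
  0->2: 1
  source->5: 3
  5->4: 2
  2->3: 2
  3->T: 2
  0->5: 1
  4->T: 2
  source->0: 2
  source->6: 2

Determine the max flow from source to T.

6

Augment source->6->2->T: bottleneck 1. Total 1.
Augment source->0->1->T: bottleneck 1. Total 2.
Augment source->5->3->T: bottleneck 1. Total 3.
Augment source->5->4->T: bottleneck 2. Total 5.
Augment source->6->2->3->T: bottleneck 1. Total 6.
No augmenting path remains in the residual graph.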